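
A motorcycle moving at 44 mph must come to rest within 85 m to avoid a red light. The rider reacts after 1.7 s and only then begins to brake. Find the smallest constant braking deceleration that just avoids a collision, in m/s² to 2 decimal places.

Required deceleration ≈ 3.75 m/s²

44 mph × 0.44704 = 19.6698 m/s.
Distance covered during reaction = 19.6698 × 1.7 = 33.439 m.
Distance available for braking: 85 − 33.439 = 51.561 m.
v² = 2a·d ⇒ a = v²/(2d) = 19.6698² / (2 × 51.561) = 386.901 / 103.122 = 3.7519 m/s².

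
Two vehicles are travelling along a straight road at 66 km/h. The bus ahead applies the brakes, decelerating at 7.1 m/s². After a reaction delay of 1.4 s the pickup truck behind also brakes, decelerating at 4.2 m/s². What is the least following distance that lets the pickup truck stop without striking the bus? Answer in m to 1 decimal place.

Minimum gap ≈ 42.0 m

66 km/h ÷ 3.6 = 18.3333 m/s.
Leader travels v²/(2a_L) = 336.110 / 14.200 = 23.670 m before stopping.
Follower covers v·t_r = 18.3333 × 1.4 = 25.667 m while reacting, then v²/(2a_F) = 336.110 / 8.400 = 40.013 m while braking, for a total of 25.667 + 40.013 = 65.680 m.
Since a_F ≤ a_L and the follower starts braking later, the follower is never slower than the leader, so the closest approach is when both have stopped.
Minimum gap = 65.680 − 23.670 = 42.010 m.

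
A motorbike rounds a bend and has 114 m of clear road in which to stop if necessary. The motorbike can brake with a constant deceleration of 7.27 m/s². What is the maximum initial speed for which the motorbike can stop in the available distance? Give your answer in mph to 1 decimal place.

v²/(2a) = d ⇒ v = √(2 × 7.270 × 114) = √1657.56 = 40.7131 m/s.
40.7131 m/s ÷ 0.44704 = 91.073 mph.

Maximum speed ≈ 91.1 mph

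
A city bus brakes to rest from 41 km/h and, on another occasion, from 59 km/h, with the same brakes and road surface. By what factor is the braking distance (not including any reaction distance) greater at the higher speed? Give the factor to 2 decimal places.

Braking distance d = v²/(2a), so with a fixed, d ∝ v².
Factor = (59/41)² = 1.4390² = 2.0707.

Factor ≈ 2.07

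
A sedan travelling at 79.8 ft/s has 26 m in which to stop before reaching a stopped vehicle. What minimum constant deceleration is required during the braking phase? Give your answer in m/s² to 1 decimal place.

Required deceleration ≈ 11.4 m/s²

79.8 ft/s × 0.3048 = 24.3230 m/s.
v² = 2a·d ⇒ a = v²/(2d) = 24.3230² / (2 × 26.000) = 591.608 / 52.000 = 11.3771 m/s².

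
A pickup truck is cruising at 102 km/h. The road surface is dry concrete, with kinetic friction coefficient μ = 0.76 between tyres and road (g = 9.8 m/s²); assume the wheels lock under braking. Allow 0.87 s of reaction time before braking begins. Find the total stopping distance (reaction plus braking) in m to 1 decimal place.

102 km/h ÷ 3.6 = 28.3333 m/s.
a = μg = 0.76 × 9.8 = 7.448 m/s².
Reaction distance = v·t_r = 28.3333 × 0.87 = 24.650 m.
Braking distance = v²/(2a) = 28.3333² / (2 × 7.448) = 802.776 / 14.896 = 53.892 m.
Total = 24.650 + 53.892 = 78.542 m.

Total stopping distance ≈ 78.5 m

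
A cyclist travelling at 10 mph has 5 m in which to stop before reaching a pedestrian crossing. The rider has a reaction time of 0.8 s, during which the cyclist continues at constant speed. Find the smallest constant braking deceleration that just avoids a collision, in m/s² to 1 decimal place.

10 mph × 0.44704 = 4.4704 m/s.
Distance covered during reaction = 4.4704 × 0.8 = 3.576 m.
Distance available for braking: 5 − 3.576 = 1.424 m.
v² = 2a·d ⇒ a = v²/(2d) = 4.4704² / (2 × 1.424) = 19.984 / 2.848 = 7.0169 m/s².

Required deceleration ≈ 7.0 m/s²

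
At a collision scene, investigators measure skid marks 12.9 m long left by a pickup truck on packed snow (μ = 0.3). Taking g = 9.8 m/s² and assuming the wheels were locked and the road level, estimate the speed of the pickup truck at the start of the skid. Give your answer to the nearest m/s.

Deceleration a = μg = 0.3 × 9.8 = 2.940 m/s².
v = √(2a·d) = √(2 × 2.940 × 12.9) = √75.852 = 8.7093 m/s.

Initial speed ≈ 9 m/s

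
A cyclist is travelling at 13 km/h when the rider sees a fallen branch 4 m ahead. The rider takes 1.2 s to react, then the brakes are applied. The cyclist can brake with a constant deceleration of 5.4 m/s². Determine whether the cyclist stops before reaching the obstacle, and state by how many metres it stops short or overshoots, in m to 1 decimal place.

No — it overshoots by 1.5 m

13 km/h ÷ 3.6 = 3.6111 m/s.
Reaction distance = 3.6111 × 1.2 = 4.333 m.
Braking distance = v²/(2a) = 13.040 / 10.800 = 1.207 m.
Total stopping distance = 4.333 + 1.207 = 5.540 m, vs 4 m available — it cannot stop in time and overshoots by 5.540 − 4 = 1.540 m.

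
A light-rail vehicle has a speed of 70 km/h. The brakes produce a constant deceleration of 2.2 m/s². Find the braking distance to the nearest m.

Braking distance ≈ 86 m

70 km/h ÷ 3.6 = 19.4444 m/s.
Braking distance = v²/(2a) = 19.4444² / (2 × 2.200) = 378.085 / 4.400 = 85.928 m.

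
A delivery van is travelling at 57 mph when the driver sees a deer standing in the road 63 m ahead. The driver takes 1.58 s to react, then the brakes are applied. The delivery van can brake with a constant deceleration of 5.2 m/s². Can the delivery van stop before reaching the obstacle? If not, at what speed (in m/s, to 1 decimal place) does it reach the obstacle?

No — it strikes the obstacle at 20.3 m/s

57 mph × 0.44704 = 25.4813 m/s.
Reaction distance = 25.4813 × 1.58 = 40.260 m.
Braking distance needed to stop: v²/(2a) = 649.297 / 10.400 = 62.432 m, so total needed = 40.260 + 62.432 = 102.692 m > 63 m — it cannot stop.
Distance remaining when braking begins: 63 − 40.260 = 22.740 m.
v² = v₀² − 2a·d = 649.297 − 2 × 5.200 × 22.740 = 412.801 m²/s².
v = √412.801 = 20.318 m/s.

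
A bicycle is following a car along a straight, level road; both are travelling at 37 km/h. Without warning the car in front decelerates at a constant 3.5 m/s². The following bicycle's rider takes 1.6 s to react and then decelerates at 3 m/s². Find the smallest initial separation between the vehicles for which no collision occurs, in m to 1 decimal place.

Minimum gap ≈ 19.0 m

37 km/h ÷ 3.6 = 10.2778 m/s.
Leader travels v²/(2a_L) = 105.633 / 7.000 = 15.090 m before stopping.
Follower covers v·t_r = 10.2778 × 1.6 = 16.444 m while reacting, then v²/(2a_F) = 105.633 / 6.000 = 17.605 m while braking, for a total of 16.444 + 17.605 = 34.049 m.
Since a_F ≤ a_L and the follower starts braking later, the follower is never slower than the leader, so the closest approach is when both have stopped.
Minimum gap = 34.049 − 15.090 = 18.959 m.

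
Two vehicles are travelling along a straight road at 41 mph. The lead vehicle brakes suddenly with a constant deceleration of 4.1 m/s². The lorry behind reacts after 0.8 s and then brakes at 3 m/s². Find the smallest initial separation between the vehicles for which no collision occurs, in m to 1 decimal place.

Minimum gap ≈ 29.7 m

41 mph × 0.44704 = 18.3286 m/s.
Leader travels v²/(2a_L) = 335.938 / 8.200 = 40.968 m before stopping.
Follower covers v·t_r = 18.3286 × 0.8 = 14.663 m while reacting, then v²/(2a_F) = 335.938 / 6.000 = 55.990 m while braking, for a total of 14.663 + 55.990 = 70.653 m.
Since a_F ≤ a_L and the follower starts braking later, the follower is never slower than the leader, so the closest approach is when both have stopped.
Minimum gap = 70.653 − 40.968 = 29.685 m.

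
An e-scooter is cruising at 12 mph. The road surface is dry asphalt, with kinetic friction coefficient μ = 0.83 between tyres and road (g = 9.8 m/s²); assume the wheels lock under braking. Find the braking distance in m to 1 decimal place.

Braking distance ≈ 1.8 m

12 mph × 0.44704 = 5.3645 m/s.
a = μg = 0.83 × 9.8 = 8.134 m/s².
Braking distance = v²/(2a) = 5.3645² / (2 × 8.134) = 28.778 / 16.268 = 1.769 m.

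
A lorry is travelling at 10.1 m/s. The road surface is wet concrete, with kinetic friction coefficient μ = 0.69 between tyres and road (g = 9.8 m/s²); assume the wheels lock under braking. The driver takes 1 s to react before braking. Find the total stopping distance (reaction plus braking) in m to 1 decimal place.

Total stopping distance ≈ 17.6 m

a = μg = 0.69 × 9.8 = 6.762 m/s².
Reaction distance = v·t_r = 10.1000 × 1 = 10.100 m.
Braking distance = v²/(2a) = 10.1000² / (2 × 6.762) = 102.010 / 13.524 = 7.543 m.
Total = 10.100 + 7.543 = 17.643 m.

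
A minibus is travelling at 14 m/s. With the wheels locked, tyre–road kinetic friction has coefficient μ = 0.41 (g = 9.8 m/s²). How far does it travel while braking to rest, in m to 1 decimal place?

Braking distance ≈ 24.4 m

a = μg = 0.41 × 9.8 = 4.018 m/s².
Braking distance = v²/(2a) = 14.0000² / (2 × 4.018) = 196.000 / 8.036 = 24.390 m.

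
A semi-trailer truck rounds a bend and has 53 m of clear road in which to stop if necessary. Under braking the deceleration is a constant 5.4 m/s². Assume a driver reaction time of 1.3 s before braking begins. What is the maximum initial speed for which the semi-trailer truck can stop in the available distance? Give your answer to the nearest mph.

Maximum speed ≈ 40 mph

Stopping distance: v·t_r + v²/(2a) = 53 with t_r = 1.3 s and a = 5.400 m/s².
So v² + 14.040 v − 572.40 = 0.
Positive root: v = −a·t_r + √((a·t_r)² + 2a·d) = −7.020 + √(49.280 + 572.40) = 17.9135 m/s.
17.9135 m/s ÷ 0.44704 = 40.071 mph.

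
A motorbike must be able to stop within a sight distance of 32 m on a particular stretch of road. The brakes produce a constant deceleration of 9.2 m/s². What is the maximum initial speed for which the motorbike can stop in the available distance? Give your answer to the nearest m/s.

Maximum speed ≈ 24 m/s

v²/(2a) = d ⇒ v = √(2 × 9.200 × 32) = √588.80 = 24.2652 m/s.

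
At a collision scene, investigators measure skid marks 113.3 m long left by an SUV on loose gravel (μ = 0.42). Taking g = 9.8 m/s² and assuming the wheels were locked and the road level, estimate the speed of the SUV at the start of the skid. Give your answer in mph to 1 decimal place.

Initial speed ≈ 68.3 mph

Deceleration a = μg = 0.42 × 9.8 = 4.116 m/s².
v = √(2a·d) = √(2 × 4.116 × 113.3) = √932.686 = 30.5399 m/s.
= 30.5399 ÷ 0.44704 = 68.316 mph.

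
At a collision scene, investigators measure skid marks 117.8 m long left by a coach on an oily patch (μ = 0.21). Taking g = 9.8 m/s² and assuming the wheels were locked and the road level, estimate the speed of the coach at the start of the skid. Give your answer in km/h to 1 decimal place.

Deceleration a = μg = 0.21 × 9.8 = 2.058 m/s².
v = √(2a·d) = √(2 × 2.058 × 117.8) = √484.865 = 22.0197 m/s.
= 22.0197 × 3.6 = 79.271 km/h.

Initial speed ≈ 79.3 km/h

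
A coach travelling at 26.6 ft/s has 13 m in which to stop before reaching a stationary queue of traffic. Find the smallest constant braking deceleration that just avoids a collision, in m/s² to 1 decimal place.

26.6 ft/s × 0.3048 = 8.1077 m/s.
v² = 2a·d ⇒ a = v²/(2d) = 8.1077² / (2 × 13.000) = 65.735 / 26.000 = 2.5283 m/s².

Required deceleration ≈ 2.5 m/s²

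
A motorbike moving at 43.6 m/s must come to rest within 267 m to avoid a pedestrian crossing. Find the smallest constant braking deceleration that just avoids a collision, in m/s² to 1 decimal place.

v² = 2a·d ⇒ a = v²/(2d) = 43.6000² / (2 × 267.000) = 1900.960 / 534.000 = 3.5599 m/s².

Required deceleration ≈ 3.6 m/s²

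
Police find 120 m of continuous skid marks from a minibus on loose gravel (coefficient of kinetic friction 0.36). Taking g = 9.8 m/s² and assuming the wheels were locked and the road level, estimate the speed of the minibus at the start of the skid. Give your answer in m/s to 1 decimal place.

Initial speed ≈ 29.1 m/s

Deceleration a = μg = 0.36 × 9.8 = 3.528 m/s².
v = √(2a·d) = √(2 × 3.528 × 120) = √846.720 = 29.0985 m/s.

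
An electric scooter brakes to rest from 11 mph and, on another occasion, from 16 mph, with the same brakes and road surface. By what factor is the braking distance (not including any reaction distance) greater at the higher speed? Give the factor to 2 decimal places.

Braking distance d = v²/(2a), so with a fixed, d ∝ v².
Factor = (16/11)² = 1.4545² = 2.1156.

Factor ≈ 2.12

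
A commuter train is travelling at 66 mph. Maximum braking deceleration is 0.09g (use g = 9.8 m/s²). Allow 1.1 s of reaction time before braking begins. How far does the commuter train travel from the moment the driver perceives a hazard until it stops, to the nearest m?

66 mph × 0.44704 = 29.5046 m/s.
a = 0.09 × 9.8 = 0.882 m/s².
Reaction distance = v·t_r = 29.5046 × 1.1 = 32.455 m.
Braking distance = v²/(2a) = 29.5046² / (2 × 0.882) = 870.521 / 1.764 = 493.493 m.
Total = 32.455 + 493.493 = 525.948 m.

Total stopping distance ≈ 526 m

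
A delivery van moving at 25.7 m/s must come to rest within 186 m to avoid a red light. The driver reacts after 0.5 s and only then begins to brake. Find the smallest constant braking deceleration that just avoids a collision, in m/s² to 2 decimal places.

Distance covered during reaction = 25.7000 × 0.5 = 12.850 m.
Distance available for braking: 186 − 12.850 = 173.150 m.
v² = 2a·d ⇒ a = v²/(2d) = 25.7000² / (2 × 173.150) = 660.490 / 346.300 = 1.9073 m/s².

Required deceleration ≈ 1.91 m/s²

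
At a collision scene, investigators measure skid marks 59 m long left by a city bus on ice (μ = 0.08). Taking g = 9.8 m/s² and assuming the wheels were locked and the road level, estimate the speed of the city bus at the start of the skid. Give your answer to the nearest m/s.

Initial speed ≈ 10 m/s

Deceleration a = μg = 0.08 × 9.8 = 0.784 m/s².
v = √(2a·d) = √(2 × 0.784 × 59) = √92.512 = 9.6183 m/s.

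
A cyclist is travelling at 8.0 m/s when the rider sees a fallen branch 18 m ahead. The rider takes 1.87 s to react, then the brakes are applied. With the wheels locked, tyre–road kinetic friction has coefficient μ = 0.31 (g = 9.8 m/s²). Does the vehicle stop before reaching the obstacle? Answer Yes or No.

No

a = μg = 0.31 × 9.8 = 3.038 m/s².
Reaction distance = 8.0000 × 1.87 = 14.960 m.
Braking distance = v²/(2a) = 64.000 / 6.076 = 10.533 m.
Total stopping distance = 14.960 + 10.533 = 25.493 m, vs 18 m available — it cannot stop in time and overshoots by 25.493 − 18 = 7.493 m.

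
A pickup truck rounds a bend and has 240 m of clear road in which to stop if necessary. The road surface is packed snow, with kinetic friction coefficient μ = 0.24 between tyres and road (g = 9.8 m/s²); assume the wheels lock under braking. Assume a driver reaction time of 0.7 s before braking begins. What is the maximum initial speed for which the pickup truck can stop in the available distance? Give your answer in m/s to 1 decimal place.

a = μg = 0.24 × 9.8 = 2.352 m/s².
Stopping distance: v·t_r + v²/(2a) = 240 with t_r = 0.7 s and a = 2.352 m/s².
So v² + 3.293 v − 1128.96 = 0.
Positive root: v = −a·t_r + √((a·t_r)² + 2a·d) = −1.646 + √(2.709 + 1128.96) = 31.9943 m/s.

Maximum speed ≈ 32.0 m/s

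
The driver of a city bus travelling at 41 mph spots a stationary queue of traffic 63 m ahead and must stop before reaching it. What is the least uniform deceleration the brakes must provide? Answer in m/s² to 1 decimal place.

41 mph × 0.44704 = 18.3286 m/s.
v² = 2a·d ⇒ a = v²/(2d) = 18.3286² / (2 × 63.000) = 335.938 / 126.000 = 2.6662 m/s².

Required deceleration ≈ 2.7 m/s²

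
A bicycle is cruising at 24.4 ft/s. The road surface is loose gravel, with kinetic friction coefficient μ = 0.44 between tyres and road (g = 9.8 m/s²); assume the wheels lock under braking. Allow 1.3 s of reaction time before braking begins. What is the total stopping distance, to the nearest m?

24.4 ft/s × 0.3048 = 7.4371 m/s.
a = μg = 0.44 × 9.8 = 4.312 m/s².
Reaction distance = v·t_r = 7.4371 × 1.3 = 9.668 m.
Braking distance = v²/(2a) = 7.4371² / (2 × 4.312) = 55.310 / 8.624 = 6.413 m.
Total = 9.668 + 6.413 = 16.081 m.

Total stopping distance ≈ 16 m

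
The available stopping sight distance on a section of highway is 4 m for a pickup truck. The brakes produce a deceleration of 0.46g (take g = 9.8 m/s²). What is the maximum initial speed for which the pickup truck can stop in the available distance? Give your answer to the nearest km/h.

Maximum speed ≈ 22 km/h

a = 0.46 × 9.8 = 4.508 m/s².
v²/(2a) = d ⇒ v = √(2 × 4.508 × 4) = √36.06 = 6.0050 m/s.
6.0050 m/s × 3.6 = 21.618 km/h.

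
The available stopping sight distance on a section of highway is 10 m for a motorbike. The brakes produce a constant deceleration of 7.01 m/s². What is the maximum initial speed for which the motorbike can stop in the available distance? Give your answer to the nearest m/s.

Maximum speed ≈ 12 m/s

v²/(2a) = d ⇒ v = √(2 × 7.010 × 10) = √140.20 = 11.8406 m/s.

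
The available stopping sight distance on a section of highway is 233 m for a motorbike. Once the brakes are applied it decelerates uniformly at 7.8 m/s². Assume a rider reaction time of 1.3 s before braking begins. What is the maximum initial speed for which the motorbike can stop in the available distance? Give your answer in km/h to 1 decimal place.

Stopping distance: v·t_r + v²/(2a) = 233 with t_r = 1.3 s and a = 7.800 m/s².
So v² + 20.280 v − 3634.80 = 0.
Positive root: v = −a·t_r + √((a·t_r)² + 2a·d) = −10.140 + √(102.820 + 3634.80) = 50.9961 m/s.
50.9961 m/s × 3.6 = 183.586 km/h.

Maximum speed ≈ 183.6 km/h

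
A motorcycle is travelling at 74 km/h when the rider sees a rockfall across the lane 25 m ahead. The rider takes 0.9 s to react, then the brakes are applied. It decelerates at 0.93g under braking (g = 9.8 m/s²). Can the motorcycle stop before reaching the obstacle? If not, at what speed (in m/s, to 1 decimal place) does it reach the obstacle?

No — it strikes the obstacle at 17.4 m/s

74 km/h ÷ 3.6 = 20.5556 m/s.
a = 0.93 × 9.8 = 9.114 m/s².
Reaction distance = 20.5556 × 0.9 = 18.500 m.
Braking distance needed to stop: v²/(2a) = 422.533 / 18.228 = 23.180 m, so total needed = 18.500 + 23.180 = 41.680 m > 25 m — it cannot stop.
Distance remaining when braking begins: 25 − 18.500 = 6.500 m.
v² = v₀² − 2a·d = 422.533 − 2 × 9.114 × 6.500 = 304.051 m²/s².
v = √304.051 = 17.437 m/s.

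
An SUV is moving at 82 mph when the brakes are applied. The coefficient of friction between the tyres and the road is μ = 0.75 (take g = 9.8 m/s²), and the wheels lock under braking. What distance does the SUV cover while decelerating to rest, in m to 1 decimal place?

82 mph × 0.44704 = 36.6573 m/s.
a = μg = 0.75 × 9.8 = 7.350 m/s².
Braking distance = v²/(2a) = 36.6573² / (2 × 7.350) = 1343.758 / 14.700 = 91.412 m.

Braking distance ≈ 91.4 m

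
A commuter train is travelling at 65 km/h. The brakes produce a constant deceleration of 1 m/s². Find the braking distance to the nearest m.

65 km/h ÷ 3.6 = 18.0556 m/s.
Braking distance = v²/(2a) = 18.0556² / (2 × 1.000) = 326.005 / 2.000 = 163.002 m.

Braking distance ≈ 163 m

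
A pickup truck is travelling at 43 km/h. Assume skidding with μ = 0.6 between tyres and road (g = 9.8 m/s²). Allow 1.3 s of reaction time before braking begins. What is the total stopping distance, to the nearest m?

Total stopping distance ≈ 28 m

43 km/h ÷ 3.6 = 11.9444 m/s.
a = μg = 0.6 × 9.8 = 5.880 m/s².
Reaction distance = v·t_r = 11.9444 × 1.3 = 15.528 m.
Braking distance = v²/(2a) = 11.9444² / (2 × 5.880) = 142.669 / 11.760 = 12.132 m.
Total = 15.528 + 12.132 = 27.660 m.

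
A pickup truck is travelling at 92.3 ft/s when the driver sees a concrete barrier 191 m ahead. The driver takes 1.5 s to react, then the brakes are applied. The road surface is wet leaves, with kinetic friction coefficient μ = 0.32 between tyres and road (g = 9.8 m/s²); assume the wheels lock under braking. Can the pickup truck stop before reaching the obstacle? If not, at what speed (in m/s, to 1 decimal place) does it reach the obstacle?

Yes — it stops about 22.6 m short of the obstacle, so it never reaches it

92.3 ft/s × 0.3048 = 28.1330 m/s.
a = μg = 0.32 × 9.8 = 3.136 m/s².
Reaction distance = 28.1330 × 1.5 = 42.200 m.
Braking distance = v²/(2a) = 791.466 / 6.272 = 126.190 m.
Total stopping distance = 42.200 + 126.190 = 168.390 m, vs 191 m available — it stops with 191 − 168.390 = 22.610 m to spare.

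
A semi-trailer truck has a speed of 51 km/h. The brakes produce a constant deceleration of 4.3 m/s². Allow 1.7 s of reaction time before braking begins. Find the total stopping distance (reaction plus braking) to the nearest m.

Total stopping distance ≈ 47 m

51 km/h ÷ 3.6 = 14.1667 m/s.
Reaction distance = v·t_r = 14.1667 × 1.7 = 24.083 m.
Braking distance = v²/(2a) = 14.1667² / (2 × 4.300) = 200.695 / 8.600 = 23.337 m.
Total = 24.083 + 23.337 = 47.420 m.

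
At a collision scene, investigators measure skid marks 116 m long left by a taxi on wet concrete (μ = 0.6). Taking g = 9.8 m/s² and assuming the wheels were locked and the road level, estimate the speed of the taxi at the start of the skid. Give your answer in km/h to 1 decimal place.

Deceleration a = μg = 0.6 × 9.8 = 5.880 m/s².
v = √(2a·d) = √(2 × 5.880 × 116) = √1364.160 = 36.9345 m/s.
= 36.9345 × 3.6 = 132.964 km/h.

Initial speed ≈ 133.0 km/h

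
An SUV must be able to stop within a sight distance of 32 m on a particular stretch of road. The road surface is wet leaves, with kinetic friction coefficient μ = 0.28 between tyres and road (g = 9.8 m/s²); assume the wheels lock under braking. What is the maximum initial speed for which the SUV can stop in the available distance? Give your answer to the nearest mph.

a = μg = 0.28 × 9.8 = 2.744 m/s².
v²/(2a) = d ⇒ v = √(2 × 2.744 × 32) = √175.62 = 13.2522 m/s.
13.2522 m/s ÷ 0.44704 = 29.644 mph.

Maximum speed ≈ 30 mph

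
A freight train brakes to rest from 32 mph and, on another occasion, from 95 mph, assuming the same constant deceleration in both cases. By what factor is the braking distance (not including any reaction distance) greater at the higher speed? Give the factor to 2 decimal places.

Braking distance d = v²/(2a), so with a fixed, d ∝ v².
Factor = (95/32)² = 2.9688² = 8.8138.

Factor ≈ 8.81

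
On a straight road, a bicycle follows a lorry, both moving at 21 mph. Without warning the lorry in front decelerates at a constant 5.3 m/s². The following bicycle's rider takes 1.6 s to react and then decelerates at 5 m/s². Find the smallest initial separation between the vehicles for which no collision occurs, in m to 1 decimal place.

Minimum gap ≈ 15.5 m

21 mph × 0.44704 = 9.3878 m/s.
Leader travels v²/(2a_L) = 88.131 / 10.600 = 8.314 m before stopping.
Follower covers v·t_r = 9.3878 × 1.6 = 15.020 m while reacting, then v²/(2a_F) = 88.131 / 10.000 = 8.813 m while braking, for a total of 15.020 + 8.813 = 23.833 m.
Since a_F ≤ a_L and the follower starts braking later, the follower is never slower than the leader, so the closest approach is when both have stopped.
Minimum gap = 23.833 − 8.314 = 15.519 m.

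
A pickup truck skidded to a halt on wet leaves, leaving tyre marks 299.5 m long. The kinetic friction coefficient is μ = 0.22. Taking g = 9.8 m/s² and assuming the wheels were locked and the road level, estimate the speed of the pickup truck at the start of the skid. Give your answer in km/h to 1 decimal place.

Initial speed ≈ 129.4 km/h

Deceleration a = μg = 0.22 × 9.8 = 2.156 m/s².
v = √(2a·d) = √(2 × 2.156 × 299.5) = √1291.444 = 35.9367 m/s.
= 35.9367 × 3.6 = 129.372 km/h.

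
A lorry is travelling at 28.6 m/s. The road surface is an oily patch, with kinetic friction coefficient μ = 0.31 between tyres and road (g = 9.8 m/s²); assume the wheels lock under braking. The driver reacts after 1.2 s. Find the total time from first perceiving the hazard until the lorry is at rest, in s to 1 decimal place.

a = μg = 0.31 × 9.8 = 3.038 m/s².
Braking time = v/a = 28.6000 / 3.038 = 9.414 s.
Total = 1.2 + 9.414 = 10.614 s.

Total time ≈ 10.6 s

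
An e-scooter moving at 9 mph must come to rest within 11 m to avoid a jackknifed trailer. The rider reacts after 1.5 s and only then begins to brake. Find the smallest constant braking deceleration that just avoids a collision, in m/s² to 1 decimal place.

9 mph × 0.44704 = 4.0234 m/s.
Distance covered during reaction = 4.0234 × 1.5 = 6.035 m.
Distance available for braking: 11 − 6.035 = 4.965 m.
v² = 2a·d ⇒ a = v²/(2d) = 4.0234² / (2 × 4.965) = 16.188 / 9.930 = 1.6302 m/s².

Required deceleration ≈ 1.6 m/s²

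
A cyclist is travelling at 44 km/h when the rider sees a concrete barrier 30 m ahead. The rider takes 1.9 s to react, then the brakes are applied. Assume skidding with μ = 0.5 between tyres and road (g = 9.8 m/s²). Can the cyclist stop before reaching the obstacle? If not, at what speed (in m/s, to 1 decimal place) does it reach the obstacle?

44 km/h ÷ 3.6 = 12.2222 m/s.
a = μg = 0.5 × 9.8 = 4.900 m/s².
Reaction distance = 12.2222 × 1.9 = 23.222 m.
Braking distance needed to stop: v²/(2a) = 149.382 / 9.800 = 15.243 m, so total needed = 23.222 + 15.243 = 38.465 m > 30 m — it cannot stop.
Distance remaining when braking begins: 30 − 23.222 = 6.778 m.
v² = v₀² − 2a·d = 149.382 − 2 × 4.900 × 6.778 = 82.958 m²/s².
v = √82.958 = 9.108 m/s.

No — it strikes the obstacle at 9.1 m/s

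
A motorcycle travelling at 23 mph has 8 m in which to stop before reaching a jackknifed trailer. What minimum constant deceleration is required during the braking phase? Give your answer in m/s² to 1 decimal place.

Required deceleration ≈ 6.6 m/s²

23 mph × 0.44704 = 10.2819 m/s.
v² = 2a·d ⇒ a = v²/(2d) = 10.2819² / (2 × 8.000) = 105.717 / 16.000 = 6.6073 m/s².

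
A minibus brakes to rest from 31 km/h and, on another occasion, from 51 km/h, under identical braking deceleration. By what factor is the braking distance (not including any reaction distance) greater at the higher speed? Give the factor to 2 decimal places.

Factor ≈ 2.71

Braking distance d = v²/(2a), so with a fixed, d ∝ v².
Factor = (51/31)² = 1.6452² = 2.7067.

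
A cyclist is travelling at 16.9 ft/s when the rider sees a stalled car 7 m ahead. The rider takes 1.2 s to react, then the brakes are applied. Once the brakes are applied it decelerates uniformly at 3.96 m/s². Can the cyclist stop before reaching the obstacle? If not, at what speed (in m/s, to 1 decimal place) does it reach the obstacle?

No — it strikes the obstacle at 4.5 m/s

16.9 ft/s × 0.3048 = 5.1511 m/s.
Reaction distance = 5.1511 × 1.2 = 6.181 m.
Braking distance needed to stop: v²/(2a) = 26.534 / 7.920 = 3.350 m, so total needed = 6.181 + 3.350 = 9.531 m > 7 m — it cannot stop.
Distance remaining when braking begins: 7 − 6.181 = 0.819 m.
v² = v₀² − 2a·d = 26.534 − 2 × 3.960 × 0.819 = 20.048 m²/s².
v = √20.048 = 4.477 m/s.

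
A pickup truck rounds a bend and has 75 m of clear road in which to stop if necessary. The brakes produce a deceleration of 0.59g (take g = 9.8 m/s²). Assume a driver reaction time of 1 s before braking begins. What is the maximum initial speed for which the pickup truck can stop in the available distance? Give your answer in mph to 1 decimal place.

a = 0.59 × 9.8 = 5.782 m/s².
Stopping distance: v·t_r + v²/(2a) = 75 with t_r = 1 s and a = 5.782 m/s².
So v² + 11.564 v − 867.30 = 0.
Positive root: v = −a·t_r + √((a·t_r)² + 2a·d) = −5.782 + √(33.432 + 867.30) = 24.2302 m/s.
24.2302 m/s ÷ 0.44704 = 54.201 mph.

Maximum speed ≈ 54.2 mph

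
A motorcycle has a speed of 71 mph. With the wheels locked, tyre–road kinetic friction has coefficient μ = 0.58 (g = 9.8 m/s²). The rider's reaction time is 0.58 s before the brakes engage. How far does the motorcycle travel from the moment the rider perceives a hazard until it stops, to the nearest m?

71 mph × 0.44704 = 31.7398 m/s.
a = μg = 0.58 × 9.8 = 5.684 m/s².
Reaction distance = v·t_r = 31.7398 × 0.58 = 18.409 m.
Braking distance = v²/(2a) = 31.7398² / (2 × 5.684) = 1007.415 / 11.368 = 88.618 m.
Total = 18.409 + 88.618 = 107.027 m.

Total stopping distance ≈ 107 m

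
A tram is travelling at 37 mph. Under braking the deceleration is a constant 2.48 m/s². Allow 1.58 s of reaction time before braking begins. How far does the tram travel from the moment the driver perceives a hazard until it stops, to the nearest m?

Total stopping distance ≈ 81 m

37 mph × 0.44704 = 16.5405 m/s.
Reaction distance = v·t_r = 16.5405 × 1.58 = 26.134 m.
Braking distance = v²/(2a) = 16.5405² / (2 × 2.480) = 273.588 / 4.960 = 55.159 m.
Total = 26.134 + 55.159 = 81.293 m.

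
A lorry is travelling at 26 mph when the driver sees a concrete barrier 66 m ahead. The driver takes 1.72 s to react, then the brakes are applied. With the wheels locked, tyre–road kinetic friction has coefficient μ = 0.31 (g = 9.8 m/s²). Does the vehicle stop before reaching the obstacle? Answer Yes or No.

26 mph × 0.44704 = 11.6230 m/s.
a = μg = 0.31 × 9.8 = 3.038 m/s².
Reaction distance = 11.6230 × 1.72 = 19.992 m.
Braking distance = v²/(2a) = 135.094 / 6.076 = 22.234 m.
Total stopping distance = 19.992 + 22.234 = 42.226 m, vs 66 m available — it stops with 66 − 42.226 = 23.774 m to spare.

Yes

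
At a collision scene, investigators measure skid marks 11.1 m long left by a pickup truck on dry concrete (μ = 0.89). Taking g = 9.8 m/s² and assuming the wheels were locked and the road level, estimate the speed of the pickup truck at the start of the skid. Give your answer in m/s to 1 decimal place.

Deceleration a = μg = 0.89 × 9.8 = 8.722 m/s².
v = √(2a·d) = √(2 × 8.722 × 11.1) = √193.628 = 13.9150 m/s.

Initial speed ≈ 13.9 m/s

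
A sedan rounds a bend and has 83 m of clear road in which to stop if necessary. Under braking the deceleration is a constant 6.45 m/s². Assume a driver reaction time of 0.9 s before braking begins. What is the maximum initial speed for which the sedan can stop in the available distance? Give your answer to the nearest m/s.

Stopping distance: v·t_r + v²/(2a) = 83 with t_r = 0.9 s and a = 6.450 m/s².
So v² + 11.610 v − 1070.70 = 0.
Positive root: v = −a·t_r + √((a·t_r)² + 2a·d) = −5.805 + √(33.698 + 1070.70) = 27.4275 m/s.

Maximum speed ≈ 27 m/s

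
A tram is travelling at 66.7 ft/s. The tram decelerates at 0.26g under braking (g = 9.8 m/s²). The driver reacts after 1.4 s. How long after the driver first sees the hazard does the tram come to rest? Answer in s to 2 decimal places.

Total time ≈ 9.38 s

66.7 ft/s × 0.3048 = 20.3302 m/s.
a = 0.26 × 9.8 = 2.548 m/s².
Braking time = v/a = 20.3302 / 2.548 = 7.979 s.
Total = 1.4 + 7.979 = 9.379 s.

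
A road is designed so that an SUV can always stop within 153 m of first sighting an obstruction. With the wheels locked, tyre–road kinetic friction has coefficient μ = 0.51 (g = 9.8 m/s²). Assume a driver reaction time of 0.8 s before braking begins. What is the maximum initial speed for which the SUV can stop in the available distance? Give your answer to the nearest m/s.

a = μg = 0.51 × 9.8 = 4.998 m/s².
Stopping distance: v·t_r + v²/(2a) = 153 with t_r = 0.8 s and a = 4.998 m/s².
So v² + 7.997 v − 1529.39 = 0.
Positive root: v = −a·t_r + √((a·t_r)² + 2a·d) = −3.998 + √(15.984 + 1529.39) = 35.3132 m/s.

Maximum speed ≈ 35 m/s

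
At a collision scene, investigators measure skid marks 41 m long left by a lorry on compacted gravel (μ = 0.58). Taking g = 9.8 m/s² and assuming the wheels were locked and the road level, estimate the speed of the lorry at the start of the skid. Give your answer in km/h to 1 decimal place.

Deceleration a = μg = 0.58 × 9.8 = 5.684 m/s².
v = √(2a·d) = √(2 × 5.684 × 41) = √466.088 = 21.5891 m/s.
= 21.5891 × 3.6 = 77.721 km/h.

Initial speed ≈ 77.7 km/h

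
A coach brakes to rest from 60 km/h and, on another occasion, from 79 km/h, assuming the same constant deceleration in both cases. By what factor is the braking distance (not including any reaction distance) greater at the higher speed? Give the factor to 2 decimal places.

Braking distance d = v²/(2a), so with a fixed, d ∝ v².
Factor = (79/60)² = 1.3167² = 1.7337.

Factor ≈ 1.73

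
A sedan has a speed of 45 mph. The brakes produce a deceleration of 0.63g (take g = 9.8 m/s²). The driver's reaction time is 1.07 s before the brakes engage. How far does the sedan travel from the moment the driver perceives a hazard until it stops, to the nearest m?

45 mph × 0.44704 = 20.1168 m/s.
a = 0.63 × 9.8 = 6.174 m/s².
Reaction distance = v·t_r = 20.1168 × 1.07 = 21.525 m.
Braking distance = v²/(2a) = 20.1168² / (2 × 6.174) = 404.686 / 12.348 = 32.773 m.
Total = 21.525 + 32.773 = 54.298 m.

Total stopping distance ≈ 54 m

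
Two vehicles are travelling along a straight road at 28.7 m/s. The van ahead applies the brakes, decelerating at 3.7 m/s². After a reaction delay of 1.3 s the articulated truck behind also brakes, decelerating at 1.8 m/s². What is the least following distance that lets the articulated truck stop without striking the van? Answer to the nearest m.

Minimum gap ≈ 155 m

Leader travels v²/(2a_L) = 823.690 / 7.400 = 111.309 m before stopping.
Follower covers v·t_r = 28.7000 × 1.3 = 37.310 m while reacting, then v²/(2a_F) = 823.690 / 3.600 = 228.803 m while braking, for a total of 37.310 + 228.803 = 266.113 m.
Since a_F ≤ a_L and the follower starts braking later, the follower is never slower than the leader, so the closest approach is when both have stopped.
Minimum gap = 266.113 − 111.309 = 154.804 m.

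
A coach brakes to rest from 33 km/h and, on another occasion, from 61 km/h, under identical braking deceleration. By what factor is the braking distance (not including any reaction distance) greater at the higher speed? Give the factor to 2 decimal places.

Braking distance d = v²/(2a), so with a fixed, d ∝ v².
Factor = (61/33)² = 1.8485² = 3.4170.

Factor ≈ 3.42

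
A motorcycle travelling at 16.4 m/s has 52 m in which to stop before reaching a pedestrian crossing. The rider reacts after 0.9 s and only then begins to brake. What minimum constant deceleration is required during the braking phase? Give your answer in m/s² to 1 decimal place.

Distance covered during reaction = 16.4000 × 0.9 = 14.760 m.
Distance available for braking: 52 − 14.760 = 37.240 m.
v² = 2a·d ⇒ a = v²/(2d) = 16.4000² / (2 × 37.240) = 268.960 / 74.480 = 3.6112 m/s².

Required deceleration ≈ 3.6 m/s²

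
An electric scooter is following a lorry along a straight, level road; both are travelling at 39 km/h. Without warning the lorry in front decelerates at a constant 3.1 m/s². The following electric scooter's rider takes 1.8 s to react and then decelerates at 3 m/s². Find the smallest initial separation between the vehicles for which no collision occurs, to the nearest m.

39 km/h ÷ 3.6 = 10.8333 m/s.
Leader travels v²/(2a_L) = 117.360 / 6.200 = 18.929 m before stopping.
Follower covers v·t_r = 10.8333 × 1.8 = 19.500 m while reacting, then v²/(2a_F) = 117.360 / 6.000 = 19.560 m while braking, for a total of 19.500 + 19.560 = 39.060 m.
Since a_F ≤ a_L and the follower starts braking later, the follower is never slower than the leader, so the closest approach is when both have stopped.
Minimum gap = 39.060 − 18.929 = 20.131 m.

Minimum gap ≈ 20 m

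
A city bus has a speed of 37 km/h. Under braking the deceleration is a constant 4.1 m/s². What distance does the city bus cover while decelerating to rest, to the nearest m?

37 km/h ÷ 3.6 = 10.2778 m/s.
Braking distance = v²/(2a) = 10.2778² / (2 × 4.100) = 105.633 / 8.200 = 12.882 m.

Braking distance ≈ 13 m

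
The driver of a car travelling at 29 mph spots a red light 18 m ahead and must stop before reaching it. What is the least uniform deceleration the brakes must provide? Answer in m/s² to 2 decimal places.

Required deceleration ≈ 4.67 m/s²

29 mph × 0.44704 = 12.9642 m/s.
v² = 2a·d ⇒ a = v²/(2d) = 12.9642² / (2 × 18.000) = 168.070 / 36.000 = 4.6686 m/s².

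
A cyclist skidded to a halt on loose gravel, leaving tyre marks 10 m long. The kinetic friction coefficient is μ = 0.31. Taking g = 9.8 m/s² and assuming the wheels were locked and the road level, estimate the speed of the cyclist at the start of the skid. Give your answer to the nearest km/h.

Deceleration a = μg = 0.31 × 9.8 = 3.038 m/s².
v = √(2a·d) = √(2 × 3.038 × 10) = √60.760 = 7.7949 m/s.
= 7.7949 × 3.6 = 28.062 km/h.

Initial speed ≈ 28 km/h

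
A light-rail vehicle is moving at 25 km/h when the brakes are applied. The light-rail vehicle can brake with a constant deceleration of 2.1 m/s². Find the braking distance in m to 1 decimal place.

Braking distance ≈ 11.5 m

25 km/h ÷ 3.6 = 6.9444 m/s.
Braking distance = v²/(2a) = 6.9444² / (2 × 2.100) = 48.225 / 4.200 = 11.482 m.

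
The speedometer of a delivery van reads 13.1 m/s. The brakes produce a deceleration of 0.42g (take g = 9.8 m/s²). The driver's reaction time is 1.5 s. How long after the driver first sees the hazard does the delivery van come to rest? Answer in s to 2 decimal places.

a = 0.42 × 9.8 = 4.116 m/s².
Braking time = v/a = 13.1000 / 4.116 = 3.183 s.
Total = 1.5 + 3.183 = 4.683 s.

Total time ≈ 4.68 s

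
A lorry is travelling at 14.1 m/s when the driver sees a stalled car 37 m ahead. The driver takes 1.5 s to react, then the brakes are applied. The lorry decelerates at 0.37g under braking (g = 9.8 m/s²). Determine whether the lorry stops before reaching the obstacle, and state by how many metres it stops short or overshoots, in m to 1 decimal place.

No — it overshoots by 11.6 m

a = 0.37 × 9.8 = 3.626 m/s².
Reaction distance = 14.1000 × 1.5 = 21.150 m.
Braking distance = v²/(2a) = 198.810 / 7.252 = 27.415 m.
Total stopping distance = 21.150 + 27.415 = 48.565 m, vs 37 m available — it cannot stop in time and overshoots by 48.565 − 37 = 11.565 m.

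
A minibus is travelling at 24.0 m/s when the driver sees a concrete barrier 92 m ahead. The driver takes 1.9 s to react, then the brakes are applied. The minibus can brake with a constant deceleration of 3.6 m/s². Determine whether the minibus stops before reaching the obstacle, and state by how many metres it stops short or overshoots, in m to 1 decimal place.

Reaction distance = 24.0000 × 1.9 = 45.600 m.
Braking distance = v²/(2a) = 576.000 / 7.200 = 80.000 m.
Total stopping distance = 45.600 + 80.000 = 125.600 m, vs 92 m available — it cannot stop in time and overshoots by 125.600 − 92 = 33.600 m.

No — it overshoots by 33.6 m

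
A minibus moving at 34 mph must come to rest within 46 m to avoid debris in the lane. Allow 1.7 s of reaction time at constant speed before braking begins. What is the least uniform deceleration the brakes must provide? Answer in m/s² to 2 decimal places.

34 mph × 0.44704 = 15.1994 m/s.
Distance covered during reaction = 15.1994 × 1.7 = 25.839 m.
Distance available for braking: 46 − 25.839 = 20.161 m.
v² = 2a·d ⇒ a = v²/(2d) = 15.1994² / (2 × 20.161) = 231.022 / 40.322 = 5.7294 m/s².

Required deceleration ≈ 5.73 m/s²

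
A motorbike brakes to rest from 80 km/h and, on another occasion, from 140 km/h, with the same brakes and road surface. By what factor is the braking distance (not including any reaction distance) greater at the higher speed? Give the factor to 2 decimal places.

Factor ≈ 3.06

Braking distance d = v²/(2a), so with a fixed, d ∝ v².
Factor = (140/80)² = 1.7500² = 3.0625.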